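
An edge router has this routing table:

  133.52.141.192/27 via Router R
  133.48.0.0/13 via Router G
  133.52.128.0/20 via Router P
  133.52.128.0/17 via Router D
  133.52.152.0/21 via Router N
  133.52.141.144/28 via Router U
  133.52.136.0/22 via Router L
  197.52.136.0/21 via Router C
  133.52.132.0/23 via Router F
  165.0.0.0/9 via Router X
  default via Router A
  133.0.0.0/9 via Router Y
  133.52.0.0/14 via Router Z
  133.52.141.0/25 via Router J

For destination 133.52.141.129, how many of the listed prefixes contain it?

Prefixes containing 133.52.141.129:
  0.0.0.0/0 (default, matches everything)
  133.0.0.0/9 (133.0.0.0 - 133.127.255.255)
  133.48.0.0/13 (133.48.0.0 - 133.55.255.255)
  133.52.0.0/14 (133.52.0.0 - 133.55.255.255)
  133.52.128.0/17 (133.52.128.0 - 133.52.255.255)
  133.52.128.0/20 (133.52.128.0 - 133.52.143.255)
Total matching entries: 6.

6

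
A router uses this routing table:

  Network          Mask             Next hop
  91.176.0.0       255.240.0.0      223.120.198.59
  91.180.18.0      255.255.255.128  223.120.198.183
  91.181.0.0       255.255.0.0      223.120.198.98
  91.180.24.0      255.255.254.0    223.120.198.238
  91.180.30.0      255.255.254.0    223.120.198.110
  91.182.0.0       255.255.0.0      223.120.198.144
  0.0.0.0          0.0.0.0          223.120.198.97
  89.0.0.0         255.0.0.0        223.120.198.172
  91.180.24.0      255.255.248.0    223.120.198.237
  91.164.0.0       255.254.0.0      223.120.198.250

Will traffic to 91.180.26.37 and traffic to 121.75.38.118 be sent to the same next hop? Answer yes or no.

no

91.180.26.37: longest match 91.180.24.0/21 -> 223.120.198.237
121.75.38.118: longest match 0.0.0.0/0 -> 223.120.198.97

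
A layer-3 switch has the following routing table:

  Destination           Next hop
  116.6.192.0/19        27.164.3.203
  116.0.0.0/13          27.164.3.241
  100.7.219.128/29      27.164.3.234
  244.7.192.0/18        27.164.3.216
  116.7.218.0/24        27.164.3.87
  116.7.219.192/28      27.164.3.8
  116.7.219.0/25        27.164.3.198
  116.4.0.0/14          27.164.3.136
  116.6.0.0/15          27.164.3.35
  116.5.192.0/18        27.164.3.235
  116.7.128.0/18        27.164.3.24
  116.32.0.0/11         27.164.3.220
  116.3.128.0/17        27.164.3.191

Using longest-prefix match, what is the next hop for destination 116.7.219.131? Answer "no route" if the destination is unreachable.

27.164.3.35

Routes whose prefix contains 116.7.219.131:
  116.0.0.0/13 (116.0.0.0 - 116.7.255.255) -> 27.164.3.241
  116.4.0.0/14 (116.4.0.0 - 116.7.255.255) -> 27.164.3.136
  116.6.0.0/15 (116.6.0.0 - 116.7.255.255) -> 27.164.3.35
More-specific entries that do NOT match:
  100.7.219.128/29 (100.7.219.128 - 100.7.219.135) does not contain 116.7.219.131
  116.7.219.192/28 (116.7.219.192 - 116.7.219.207) does not contain 116.7.219.131
  116.7.219.0/25 (116.7.219.0 - 116.7.219.127) does not contain 116.7.219.131
  116.7.218.0/24 (116.7.218.0 - 116.7.218.255) does not contain 116.7.219.131
  116.6.192.0/19 (116.6.192.0 - 116.6.223.255) does not contain 116.7.219.131
  244.7.192.0/18 (244.7.192.0 - 244.7.255.255) does not contain 116.7.219.131
  116.5.192.0/18 (116.5.192.0 - 116.5.255.255) does not contain 116.7.219.131
  116.7.128.0/18 (116.7.128.0 - 116.7.191.255) does not contain 116.7.219.131
  116.3.128.0/17 (116.3.128.0 - 116.3.255.255) does not contain 116.7.219.131
Longest matching prefix is /15 -> next hop 27.164.3.35.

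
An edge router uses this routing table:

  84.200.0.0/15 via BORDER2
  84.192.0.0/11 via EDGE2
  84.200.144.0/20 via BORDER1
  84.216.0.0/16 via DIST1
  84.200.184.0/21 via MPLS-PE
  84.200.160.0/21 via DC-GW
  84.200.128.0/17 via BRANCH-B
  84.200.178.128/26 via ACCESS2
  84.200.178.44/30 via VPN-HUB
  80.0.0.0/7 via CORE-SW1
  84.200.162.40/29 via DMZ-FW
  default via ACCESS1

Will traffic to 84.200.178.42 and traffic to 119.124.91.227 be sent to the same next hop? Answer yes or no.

no

84.200.178.42: longest match 84.200.128.0/17 -> BRANCH-B
119.124.91.227: longest match 0.0.0.0/0 -> ACCESS1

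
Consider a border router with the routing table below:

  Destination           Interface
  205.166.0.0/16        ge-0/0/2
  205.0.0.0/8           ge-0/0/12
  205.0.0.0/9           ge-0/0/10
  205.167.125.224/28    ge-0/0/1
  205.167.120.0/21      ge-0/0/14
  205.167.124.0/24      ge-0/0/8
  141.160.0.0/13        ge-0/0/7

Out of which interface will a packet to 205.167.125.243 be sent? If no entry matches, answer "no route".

ge-0/0/14

Routes whose prefix contains 205.167.125.243:
  205.0.0.0/8 (205.0.0.0 - 205.255.255.255) -> ge-0/0/12
  205.167.120.0/21 (205.167.120.0 - 205.167.127.255) -> ge-0/0/14
More-specific entries that do NOT match:
  205.167.125.224/28 (205.167.125.224 - 205.167.125.239) does not contain 205.167.125.243
  205.167.124.0/24 (205.167.124.0 - 205.167.124.255) does not contain 205.167.125.243
Longest matching prefix is /21 -> interface ge-0/0/14.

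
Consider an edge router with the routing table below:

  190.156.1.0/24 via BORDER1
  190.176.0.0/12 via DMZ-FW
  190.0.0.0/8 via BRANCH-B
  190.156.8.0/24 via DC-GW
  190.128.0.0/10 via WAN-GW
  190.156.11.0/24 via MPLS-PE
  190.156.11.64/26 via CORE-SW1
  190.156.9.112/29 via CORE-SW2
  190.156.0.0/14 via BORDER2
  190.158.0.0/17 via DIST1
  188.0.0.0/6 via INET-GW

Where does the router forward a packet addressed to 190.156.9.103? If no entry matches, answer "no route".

BORDER2

Routes whose prefix contains 190.156.9.103:
  188.0.0.0/6 (188.0.0.0 - 191.255.255.255) -> INET-GW
  190.0.0.0/8 (190.0.0.0 - 190.255.255.255) -> BRANCH-B
  190.128.0.0/10 (190.128.0.0 - 190.191.255.255) -> WAN-GW
  190.156.0.0/14 (190.156.0.0 - 190.159.255.255) -> BORDER2
More-specific entries that do NOT match:
  190.156.9.112/29 (190.156.9.112 - 190.156.9.119) does not contain 190.156.9.103
  190.156.11.64/26 (190.156.11.64 - 190.156.11.127) does not contain 190.156.9.103
  190.156.1.0/24 (190.156.1.0 - 190.156.1.255) does not contain 190.156.9.103
  190.156.8.0/24 (190.156.8.0 - 190.156.8.255) does not contain 190.156.9.103
  190.156.11.0/24 (190.156.11.0 - 190.156.11.255) does not contain 190.156.9.103
  190.158.0.0/17 (190.158.0.0 - 190.158.127.255) does not contain 190.156.9.103
Longest matching prefix is /14 -> next hop BORDER2.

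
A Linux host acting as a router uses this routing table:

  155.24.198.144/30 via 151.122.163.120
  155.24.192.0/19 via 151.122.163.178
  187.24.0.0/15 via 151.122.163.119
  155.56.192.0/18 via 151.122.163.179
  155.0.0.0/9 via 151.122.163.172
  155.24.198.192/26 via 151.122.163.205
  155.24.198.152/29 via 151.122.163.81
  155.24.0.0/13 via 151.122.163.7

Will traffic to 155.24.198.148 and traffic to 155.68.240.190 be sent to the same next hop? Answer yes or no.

155.24.198.148: longest match 155.24.192.0/19 -> 151.122.163.178
155.68.240.190: longest match 155.0.0.0/9 -> 151.122.163.172

no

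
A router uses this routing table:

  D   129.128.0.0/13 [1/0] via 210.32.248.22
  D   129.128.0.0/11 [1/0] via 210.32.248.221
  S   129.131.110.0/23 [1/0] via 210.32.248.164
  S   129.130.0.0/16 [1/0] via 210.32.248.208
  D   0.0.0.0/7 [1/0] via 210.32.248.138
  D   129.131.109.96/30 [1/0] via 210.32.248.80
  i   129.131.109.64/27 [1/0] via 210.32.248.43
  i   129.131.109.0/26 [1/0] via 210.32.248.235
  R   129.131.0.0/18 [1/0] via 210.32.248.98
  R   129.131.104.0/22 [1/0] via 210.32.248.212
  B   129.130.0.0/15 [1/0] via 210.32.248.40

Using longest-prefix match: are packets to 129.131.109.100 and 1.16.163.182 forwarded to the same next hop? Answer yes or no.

129.131.109.100: longest match 129.130.0.0/15 -> 210.32.248.40
1.16.163.182: longest match 0.0.0.0/7 -> 210.32.248.138

no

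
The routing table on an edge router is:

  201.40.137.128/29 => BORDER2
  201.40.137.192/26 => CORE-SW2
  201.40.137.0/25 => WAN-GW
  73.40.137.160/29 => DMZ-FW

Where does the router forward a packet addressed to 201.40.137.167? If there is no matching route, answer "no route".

No entry's prefix contains 201.40.137.167; there is no default route.

no route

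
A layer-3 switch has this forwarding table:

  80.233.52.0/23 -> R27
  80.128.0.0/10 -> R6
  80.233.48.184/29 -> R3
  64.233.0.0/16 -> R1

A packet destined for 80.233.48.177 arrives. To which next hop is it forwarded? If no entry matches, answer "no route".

No entry's prefix contains 80.233.48.177; there is no default route.

no route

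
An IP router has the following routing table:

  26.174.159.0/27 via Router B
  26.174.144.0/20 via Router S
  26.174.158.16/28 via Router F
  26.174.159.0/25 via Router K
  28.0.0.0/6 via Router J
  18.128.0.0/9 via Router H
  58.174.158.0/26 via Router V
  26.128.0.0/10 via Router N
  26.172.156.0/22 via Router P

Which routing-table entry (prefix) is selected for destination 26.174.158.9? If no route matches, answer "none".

Entries matching 26.174.158.9:
  26.128.0.0/10 (26.128.0.0 - 26.191.255.255)
  26.174.144.0/20 (26.174.144.0 - 26.174.159.255)
Most specific is 26.174.144.0/20.

26.174.144.0/20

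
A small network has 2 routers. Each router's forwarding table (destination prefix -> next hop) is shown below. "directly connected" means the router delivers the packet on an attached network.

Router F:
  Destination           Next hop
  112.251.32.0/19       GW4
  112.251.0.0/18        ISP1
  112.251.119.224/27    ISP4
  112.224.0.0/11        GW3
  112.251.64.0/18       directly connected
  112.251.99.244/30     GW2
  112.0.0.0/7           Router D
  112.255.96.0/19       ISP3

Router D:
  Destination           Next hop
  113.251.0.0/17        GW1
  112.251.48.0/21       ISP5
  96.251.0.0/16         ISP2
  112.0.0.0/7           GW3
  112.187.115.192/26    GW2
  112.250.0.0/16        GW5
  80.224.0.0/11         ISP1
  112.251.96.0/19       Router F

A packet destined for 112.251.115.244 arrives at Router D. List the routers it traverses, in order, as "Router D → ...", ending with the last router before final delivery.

Router D → Router F

At Router D: longest match for 112.251.115.244 is 112.251.96.0/19 -> Router F
At Router F: longest match for 112.251.115.244 is 112.251.64.0/18 -> directly connected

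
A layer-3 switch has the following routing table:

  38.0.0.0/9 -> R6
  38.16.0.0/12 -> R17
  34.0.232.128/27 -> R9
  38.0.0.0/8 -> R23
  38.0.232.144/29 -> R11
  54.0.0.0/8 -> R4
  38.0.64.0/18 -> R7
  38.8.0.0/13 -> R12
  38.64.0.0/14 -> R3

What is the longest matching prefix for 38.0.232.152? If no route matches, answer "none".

Entries matching 38.0.232.152:
  38.0.0.0/8 (38.0.0.0 - 38.255.255.255)
  38.0.0.0/9 (38.0.0.0 - 38.127.255.255)
Most specific is 38.0.0.0/9.

38.0.0.0/9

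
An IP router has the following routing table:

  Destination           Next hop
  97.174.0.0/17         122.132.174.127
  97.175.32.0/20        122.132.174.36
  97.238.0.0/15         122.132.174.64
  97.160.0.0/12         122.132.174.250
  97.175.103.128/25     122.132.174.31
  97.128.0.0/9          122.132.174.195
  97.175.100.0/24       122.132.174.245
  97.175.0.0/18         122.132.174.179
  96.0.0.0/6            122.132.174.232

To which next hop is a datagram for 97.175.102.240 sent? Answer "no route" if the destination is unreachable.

Routes whose prefix contains 97.175.102.240:
  96.0.0.0/6 (96.0.0.0 - 99.255.255.255) -> 122.132.174.232
  97.128.0.0/9 (97.128.0.0 - 97.255.255.255) -> 122.132.174.195
  97.160.0.0/12 (97.160.0.0 - 97.175.255.255) -> 122.132.174.250
More-specific entries that do NOT match:
  97.175.103.128/25 (97.175.103.128 - 97.175.103.255) does not contain 97.175.102.240
  97.175.100.0/24 (97.175.100.0 - 97.175.100.255) does not contain 97.175.102.240
  97.175.32.0/20 (97.175.32.0 - 97.175.47.255) does not contain 97.175.102.240
  97.175.0.0/18 (97.175.0.0 - 97.175.63.255) does not contain 97.175.102.240
  97.174.0.0/17 (97.174.0.0 - 97.174.127.255) does not contain 97.175.102.240
  97.238.0.0/15 (97.238.0.0 - 97.239.255.255) does not contain 97.175.102.240
Longest matching prefix is /12 -> next hop 122.132.174.250.

122.132.174.250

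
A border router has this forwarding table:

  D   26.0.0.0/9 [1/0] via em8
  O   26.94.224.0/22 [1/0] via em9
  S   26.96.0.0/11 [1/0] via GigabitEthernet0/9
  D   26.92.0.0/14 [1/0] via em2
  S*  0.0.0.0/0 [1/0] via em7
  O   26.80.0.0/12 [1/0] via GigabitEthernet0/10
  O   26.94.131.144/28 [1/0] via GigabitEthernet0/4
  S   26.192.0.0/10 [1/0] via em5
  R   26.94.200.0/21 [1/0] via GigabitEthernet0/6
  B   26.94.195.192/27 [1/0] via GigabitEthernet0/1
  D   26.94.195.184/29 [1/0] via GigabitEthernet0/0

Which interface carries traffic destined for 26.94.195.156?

em2

Routes whose prefix contains 26.94.195.156:
  0.0.0.0/0 (default, matches everything) -> em7
  26.0.0.0/9 (26.0.0.0 - 26.127.255.255) -> em8
  26.80.0.0/12 (26.80.0.0 - 26.95.255.255) -> GigabitEthernet0/10
  26.92.0.0/14 (26.92.0.0 - 26.95.255.255) -> em2
More-specific entries that do NOT match:
  26.94.195.184/29 (26.94.195.184 - 26.94.195.191) does not contain 26.94.195.156
  26.94.131.144/28 (26.94.131.144 - 26.94.131.159) does not contain 26.94.195.156
  26.94.195.192/27 (26.94.195.192 - 26.94.195.223) does not contain 26.94.195.156
  26.94.224.0/22 (26.94.224.0 - 26.94.227.255) does not contain 26.94.195.156
  26.94.200.0/21 (26.94.200.0 - 26.94.207.255) does not contain 26.94.195.156
Longest matching prefix is /14 -> interface em2.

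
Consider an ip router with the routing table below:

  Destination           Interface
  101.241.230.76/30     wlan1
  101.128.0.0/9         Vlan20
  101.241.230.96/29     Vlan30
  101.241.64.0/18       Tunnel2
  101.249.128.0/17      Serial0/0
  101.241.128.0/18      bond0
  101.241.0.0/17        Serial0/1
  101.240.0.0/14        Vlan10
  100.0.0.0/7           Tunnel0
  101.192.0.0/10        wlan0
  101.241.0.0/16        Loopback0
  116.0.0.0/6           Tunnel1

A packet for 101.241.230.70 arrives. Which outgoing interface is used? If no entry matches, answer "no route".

Loopback0

Routes whose prefix contains 101.241.230.70:
  100.0.0.0/7 (100.0.0.0 - 101.255.255.255) -> Tunnel0
  101.128.0.0/9 (101.128.0.0 - 101.255.255.255) -> Vlan20
  101.192.0.0/10 (101.192.0.0 - 101.255.255.255) -> wlan0
  101.240.0.0/14 (101.240.0.0 - 101.243.255.255) -> Vlan10
  101.241.0.0/16 (101.241.0.0 - 101.241.255.255) -> Loopback0
More-specific entries that do NOT match:
  101.241.230.76/30 (101.241.230.76 - 101.241.230.79) does not contain 101.241.230.70
  101.241.230.96/29 (101.241.230.96 - 101.241.230.103) does not contain 101.241.230.70
  101.241.64.0/18 (101.241.64.0 - 101.241.127.255) does not contain 101.241.230.70
  101.241.128.0/18 (101.241.128.0 - 101.241.191.255) does not contain 101.241.230.70
  101.249.128.0/17 (101.249.128.0 - 101.249.255.255) does not contain 101.241.230.70
  101.241.0.0/17 (101.241.0.0 - 101.241.127.255) does not contain 101.241.230.70
Longest matching prefix is /16 -> interface Loopback0.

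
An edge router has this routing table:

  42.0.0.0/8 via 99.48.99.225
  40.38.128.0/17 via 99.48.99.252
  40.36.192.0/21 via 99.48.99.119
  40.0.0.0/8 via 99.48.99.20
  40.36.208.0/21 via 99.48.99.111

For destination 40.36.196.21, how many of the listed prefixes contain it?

2

Prefixes containing 40.36.196.21:
  40.0.0.0/8 (40.0.0.0 - 40.255.255.255)
  40.36.192.0/21 (40.36.192.0 - 40.36.199.255)
Total matching entries: 2.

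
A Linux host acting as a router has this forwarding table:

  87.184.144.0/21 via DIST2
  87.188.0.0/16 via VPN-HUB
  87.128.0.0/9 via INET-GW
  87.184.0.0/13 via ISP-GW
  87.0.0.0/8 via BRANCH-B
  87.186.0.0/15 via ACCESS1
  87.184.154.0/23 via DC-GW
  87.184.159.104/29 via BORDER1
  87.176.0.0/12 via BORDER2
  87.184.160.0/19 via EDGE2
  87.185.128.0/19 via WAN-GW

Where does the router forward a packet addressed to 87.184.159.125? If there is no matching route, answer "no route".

Routes whose prefix contains 87.184.159.125:
  87.0.0.0/8 (87.0.0.0 - 87.255.255.255) -> BRANCH-B
  87.128.0.0/9 (87.128.0.0 - 87.255.255.255) -> INET-GW
  87.176.0.0/12 (87.176.0.0 - 87.191.255.255) -> BORDER2
  87.184.0.0/13 (87.184.0.0 - 87.191.255.255) -> ISP-GW
More-specific entries that do NOT match:
  87.184.159.104/29 (87.184.159.104 - 87.184.159.111) does not contain 87.184.159.125
  87.184.154.0/23 (87.184.154.0 - 87.184.155.255) does not contain 87.184.159.125
  87.184.144.0/21 (87.184.144.0 - 87.184.151.255) does not contain 87.184.159.125
  87.184.160.0/19 (87.184.160.0 - 87.184.191.255) does not contain 87.184.159.125
  87.185.128.0/19 (87.185.128.0 - 87.185.159.255) does not contain 87.184.159.125
  87.188.0.0/16 (87.188.0.0 - 87.188.255.255) does not contain 87.184.159.125
  87.186.0.0/15 (87.186.0.0 - 87.187.255.255) does not contain 87.184.159.125
Longest matching prefix is /13 -> next hop ISP-GW.

ISP-GW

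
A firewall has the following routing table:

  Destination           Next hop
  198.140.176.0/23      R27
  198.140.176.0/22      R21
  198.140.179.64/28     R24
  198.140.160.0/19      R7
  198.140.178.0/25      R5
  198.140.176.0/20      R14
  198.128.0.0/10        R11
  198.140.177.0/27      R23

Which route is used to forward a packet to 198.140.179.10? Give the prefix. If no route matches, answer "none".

Entries matching 198.140.179.10:
  198.128.0.0/10 (198.128.0.0 - 198.191.255.255)
  198.140.160.0/19 (198.140.160.0 - 198.140.191.255)
  198.140.176.0/20 (198.140.176.0 - 198.140.191.255)
  198.140.176.0/22 (198.140.176.0 - 198.140.179.255)
Most specific is 198.140.176.0/22.

198.140.176.0/22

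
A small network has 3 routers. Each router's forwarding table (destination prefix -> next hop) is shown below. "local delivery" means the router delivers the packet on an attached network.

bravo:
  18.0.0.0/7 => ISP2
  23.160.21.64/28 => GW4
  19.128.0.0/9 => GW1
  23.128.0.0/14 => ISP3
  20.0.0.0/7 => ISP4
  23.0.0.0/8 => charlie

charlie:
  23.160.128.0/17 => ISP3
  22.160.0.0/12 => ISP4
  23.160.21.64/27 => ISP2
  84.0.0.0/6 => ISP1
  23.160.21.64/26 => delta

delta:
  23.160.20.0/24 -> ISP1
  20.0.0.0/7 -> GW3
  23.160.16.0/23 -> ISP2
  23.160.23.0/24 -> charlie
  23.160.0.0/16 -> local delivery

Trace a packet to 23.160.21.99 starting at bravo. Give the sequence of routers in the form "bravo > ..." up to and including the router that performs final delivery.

bravo > charlie > delta

At bravo: longest match for 23.160.21.99 is 23.0.0.0/8 -> charlie
At charlie: longest match for 23.160.21.99 is 23.160.21.64/26 -> delta
At delta: longest match for 23.160.21.99 is 23.160.0.0/16 -> local delivery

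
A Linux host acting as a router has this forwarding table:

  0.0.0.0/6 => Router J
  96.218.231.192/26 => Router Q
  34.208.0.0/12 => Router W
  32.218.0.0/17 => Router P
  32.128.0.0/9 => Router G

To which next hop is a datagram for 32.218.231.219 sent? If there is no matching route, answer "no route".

Router G

Routes whose prefix contains 32.218.231.219:
  32.128.0.0/9 (32.128.0.0 - 32.255.255.255) -> Router G
More-specific entries that do NOT match:
  96.218.231.192/26 (96.218.231.192 - 96.218.231.255) does not contain 32.218.231.219
  32.218.0.0/17 (32.218.0.0 - 32.218.127.255) does not contain 32.218.231.219
  34.208.0.0/12 (34.208.0.0 - 34.223.255.255) does not contain 32.218.231.219
Longest matching prefix is /9 -> next hop Router G.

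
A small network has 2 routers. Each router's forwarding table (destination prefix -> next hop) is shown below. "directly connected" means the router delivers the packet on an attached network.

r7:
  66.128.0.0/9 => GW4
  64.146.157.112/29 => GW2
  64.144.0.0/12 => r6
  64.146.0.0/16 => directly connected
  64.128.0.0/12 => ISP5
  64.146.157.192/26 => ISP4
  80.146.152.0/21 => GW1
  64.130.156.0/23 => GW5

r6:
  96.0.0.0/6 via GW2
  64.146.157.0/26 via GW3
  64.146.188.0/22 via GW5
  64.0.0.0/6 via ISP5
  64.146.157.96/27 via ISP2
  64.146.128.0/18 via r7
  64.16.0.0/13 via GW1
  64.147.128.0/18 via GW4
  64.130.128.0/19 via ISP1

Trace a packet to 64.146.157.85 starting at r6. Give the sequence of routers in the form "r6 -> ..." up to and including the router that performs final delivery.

r6 -> r7

At r6: longest match for 64.146.157.85 is 64.146.128.0/18 -> r7
At r7: longest match for 64.146.157.85 is 64.146.0.0/16 -> directly connected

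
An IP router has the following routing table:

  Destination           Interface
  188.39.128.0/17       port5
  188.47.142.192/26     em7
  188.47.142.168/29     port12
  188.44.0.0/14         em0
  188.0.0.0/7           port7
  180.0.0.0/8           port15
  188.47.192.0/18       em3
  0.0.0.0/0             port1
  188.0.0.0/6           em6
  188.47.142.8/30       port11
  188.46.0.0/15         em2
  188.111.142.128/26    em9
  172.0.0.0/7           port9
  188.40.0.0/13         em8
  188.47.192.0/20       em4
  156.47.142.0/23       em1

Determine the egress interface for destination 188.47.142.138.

em2

Routes whose prefix contains 188.47.142.138:
  0.0.0.0/0 (default, matches everything) -> port1
  188.0.0.0/6 (188.0.0.0 - 191.255.255.255) -> em6
  188.0.0.0/7 (188.0.0.0 - 189.255.255.255) -> port7
  188.40.0.0/13 (188.40.0.0 - 188.47.255.255) -> em8
  188.44.0.0/14 (188.44.0.0 - 188.47.255.255) -> em0
  188.46.0.0/15 (188.46.0.0 - 188.47.255.255) -> em2
More-specific entries that do NOT match:
  188.47.142.8/30 (188.47.142.8 - 188.47.142.11) does not contain 188.47.142.138
  188.47.142.168/29 (188.47.142.168 - 188.47.142.175) does not contain 188.47.142.138
  188.47.142.192/26 (188.47.142.192 - 188.47.142.255) does not contain 188.47.142.138
  188.111.142.128/26 (188.111.142.128 - 188.111.142.191) does not contain 188.47.142.138
  156.47.142.0/23 (156.47.142.0 - 156.47.143.255) does not contain 188.47.142.138
  188.47.192.0/20 (188.47.192.0 - 188.47.207.255) does not contain 188.47.142.138
  188.47.192.0/18 (188.47.192.0 - 188.47.255.255) does not contain 188.47.142.138
  188.39.128.0/17 (188.39.128.0 - 188.39.255.255) does not contain 188.47.142.138
Longest matching prefix is /15 -> interface em2.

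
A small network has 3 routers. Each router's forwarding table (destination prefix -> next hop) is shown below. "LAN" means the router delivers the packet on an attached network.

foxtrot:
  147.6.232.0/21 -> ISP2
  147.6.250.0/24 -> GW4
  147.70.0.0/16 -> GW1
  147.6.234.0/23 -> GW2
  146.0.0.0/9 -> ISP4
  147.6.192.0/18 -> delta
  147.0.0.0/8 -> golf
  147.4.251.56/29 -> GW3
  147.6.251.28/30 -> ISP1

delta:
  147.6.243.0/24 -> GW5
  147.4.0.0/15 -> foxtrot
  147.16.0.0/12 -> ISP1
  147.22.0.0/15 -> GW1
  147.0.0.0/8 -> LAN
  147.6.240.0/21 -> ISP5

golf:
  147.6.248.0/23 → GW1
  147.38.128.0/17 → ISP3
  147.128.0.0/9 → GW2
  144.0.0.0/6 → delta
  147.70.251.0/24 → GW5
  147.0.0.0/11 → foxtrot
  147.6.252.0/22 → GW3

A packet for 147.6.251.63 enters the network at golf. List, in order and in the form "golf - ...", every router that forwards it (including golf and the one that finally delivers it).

At golf: longest match for 147.6.251.63 is 147.0.0.0/11 -> foxtrot
At foxtrot: longest match for 147.6.251.63 is 147.6.192.0/18 -> delta
At delta: longest match for 147.6.251.63 is 147.0.0.0/8 -> LAN

golf - foxtrot - delta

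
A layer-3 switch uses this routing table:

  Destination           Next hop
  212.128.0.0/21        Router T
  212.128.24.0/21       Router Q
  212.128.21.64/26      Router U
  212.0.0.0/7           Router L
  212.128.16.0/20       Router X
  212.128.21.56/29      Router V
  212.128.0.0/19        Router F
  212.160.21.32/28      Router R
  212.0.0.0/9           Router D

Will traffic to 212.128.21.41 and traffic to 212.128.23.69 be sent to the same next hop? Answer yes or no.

yes

212.128.21.41: longest match 212.128.16.0/20 -> Router X
212.128.23.69: longest match 212.128.16.0/20 -> Router X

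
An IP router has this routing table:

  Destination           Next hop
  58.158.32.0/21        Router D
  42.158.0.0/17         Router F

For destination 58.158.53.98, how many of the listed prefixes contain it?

No listed prefix contains 58.158.53.98.
Total matching entries: 0.

0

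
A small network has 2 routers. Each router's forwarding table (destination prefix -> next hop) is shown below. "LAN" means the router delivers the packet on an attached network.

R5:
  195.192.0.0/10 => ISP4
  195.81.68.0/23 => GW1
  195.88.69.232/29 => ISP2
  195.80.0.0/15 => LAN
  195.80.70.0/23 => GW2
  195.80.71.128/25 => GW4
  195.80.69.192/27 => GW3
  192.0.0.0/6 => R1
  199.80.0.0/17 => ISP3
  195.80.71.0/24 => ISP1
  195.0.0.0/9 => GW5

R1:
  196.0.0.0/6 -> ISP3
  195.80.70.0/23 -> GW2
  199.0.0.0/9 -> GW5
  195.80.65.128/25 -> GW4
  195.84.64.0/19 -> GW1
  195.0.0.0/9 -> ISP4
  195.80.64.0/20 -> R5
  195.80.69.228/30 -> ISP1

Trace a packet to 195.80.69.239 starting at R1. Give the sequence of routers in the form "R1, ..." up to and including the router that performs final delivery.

R1, R5

At R1: longest match for 195.80.69.239 is 195.80.64.0/20 -> R5
At R5: longest match for 195.80.69.239 is 195.80.0.0/15 -> LAN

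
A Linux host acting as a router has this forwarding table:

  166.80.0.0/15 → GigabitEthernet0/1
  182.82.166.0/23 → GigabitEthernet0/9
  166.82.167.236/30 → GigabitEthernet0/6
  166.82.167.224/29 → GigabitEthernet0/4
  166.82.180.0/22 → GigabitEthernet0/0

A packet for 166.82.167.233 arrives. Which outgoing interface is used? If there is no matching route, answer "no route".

No entry's prefix contains 166.82.167.233; there is no default route.

no route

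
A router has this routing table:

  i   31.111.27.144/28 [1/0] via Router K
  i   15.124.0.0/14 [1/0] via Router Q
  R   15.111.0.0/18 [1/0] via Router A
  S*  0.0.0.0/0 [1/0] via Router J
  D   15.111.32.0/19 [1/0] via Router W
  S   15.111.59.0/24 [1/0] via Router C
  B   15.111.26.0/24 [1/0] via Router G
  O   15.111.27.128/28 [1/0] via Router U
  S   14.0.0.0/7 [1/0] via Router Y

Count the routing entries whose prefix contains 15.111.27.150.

Prefixes containing 15.111.27.150:
  0.0.0.0/0 (default, matches everything)
  14.0.0.0/7 (14.0.0.0 - 15.255.255.255)
  15.111.0.0/18 (15.111.0.0 - 15.111.63.255)
Total matching entries: 3.

3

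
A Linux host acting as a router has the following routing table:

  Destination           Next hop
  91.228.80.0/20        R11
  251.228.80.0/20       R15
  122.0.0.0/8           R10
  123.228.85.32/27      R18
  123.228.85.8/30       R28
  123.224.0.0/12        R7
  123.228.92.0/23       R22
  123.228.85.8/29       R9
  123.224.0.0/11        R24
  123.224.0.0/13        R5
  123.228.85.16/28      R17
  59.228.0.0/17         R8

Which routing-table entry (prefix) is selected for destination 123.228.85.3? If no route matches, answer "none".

Entries matching 123.228.85.3:
  123.224.0.0/11 (123.224.0.0 - 123.255.255.255)
  123.224.0.0/12 (123.224.0.0 - 123.239.255.255)
  123.224.0.0/13 (123.224.0.0 - 123.231.255.255)
Most specific is 123.224.0.0/13.

123.224.0.0/13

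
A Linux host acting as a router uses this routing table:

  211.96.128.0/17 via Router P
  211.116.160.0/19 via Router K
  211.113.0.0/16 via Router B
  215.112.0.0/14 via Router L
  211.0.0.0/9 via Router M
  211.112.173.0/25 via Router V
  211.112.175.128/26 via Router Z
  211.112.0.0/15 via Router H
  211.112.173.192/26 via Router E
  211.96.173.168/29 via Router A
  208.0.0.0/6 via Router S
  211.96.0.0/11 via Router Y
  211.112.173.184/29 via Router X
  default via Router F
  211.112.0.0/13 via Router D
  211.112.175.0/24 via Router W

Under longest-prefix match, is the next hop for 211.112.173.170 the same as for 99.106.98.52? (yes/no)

no

211.112.173.170: longest match 211.112.0.0/15 -> Router H
99.106.98.52: longest match 0.0.0.0/0 -> Router F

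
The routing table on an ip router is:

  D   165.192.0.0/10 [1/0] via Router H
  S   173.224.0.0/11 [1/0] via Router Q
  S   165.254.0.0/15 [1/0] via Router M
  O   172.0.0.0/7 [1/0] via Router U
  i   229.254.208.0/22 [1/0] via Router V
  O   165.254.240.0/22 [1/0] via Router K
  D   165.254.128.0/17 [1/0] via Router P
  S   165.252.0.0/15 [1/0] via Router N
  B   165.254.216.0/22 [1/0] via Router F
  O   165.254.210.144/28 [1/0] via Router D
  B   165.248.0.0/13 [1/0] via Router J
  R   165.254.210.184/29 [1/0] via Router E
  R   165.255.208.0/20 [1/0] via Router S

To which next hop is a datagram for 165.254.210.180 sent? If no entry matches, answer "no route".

Routes whose prefix contains 165.254.210.180:
  165.192.0.0/10 (165.192.0.0 - 165.255.255.255) -> Router H
  165.248.0.0/13 (165.248.0.0 - 165.255.255.255) -> Router J
  165.254.0.0/15 (165.254.0.0 - 165.255.255.255) -> Router M
  165.254.128.0/17 (165.254.128.0 - 165.254.255.255) -> Router P
More-specific entries that do NOT match:
  165.254.210.184/29 (165.254.210.184 - 165.254.210.191) does not contain 165.254.210.180
  165.254.210.144/28 (165.254.210.144 - 165.254.210.159) does not contain 165.254.210.180
  229.254.208.0/22 (229.254.208.0 - 229.254.211.255) does not contain 165.254.210.180
  165.254.240.0/22 (165.254.240.0 - 165.254.243.255) does not contain 165.254.210.180
  165.254.216.0/22 (165.254.216.0 - 165.254.219.255) does not contain 165.254.210.180
  165.255.208.0/20 (165.255.208.0 - 165.255.223.255) does not contain 165.254.210.180
Longest matching prefix is /17 -> next hop Router P.

Router P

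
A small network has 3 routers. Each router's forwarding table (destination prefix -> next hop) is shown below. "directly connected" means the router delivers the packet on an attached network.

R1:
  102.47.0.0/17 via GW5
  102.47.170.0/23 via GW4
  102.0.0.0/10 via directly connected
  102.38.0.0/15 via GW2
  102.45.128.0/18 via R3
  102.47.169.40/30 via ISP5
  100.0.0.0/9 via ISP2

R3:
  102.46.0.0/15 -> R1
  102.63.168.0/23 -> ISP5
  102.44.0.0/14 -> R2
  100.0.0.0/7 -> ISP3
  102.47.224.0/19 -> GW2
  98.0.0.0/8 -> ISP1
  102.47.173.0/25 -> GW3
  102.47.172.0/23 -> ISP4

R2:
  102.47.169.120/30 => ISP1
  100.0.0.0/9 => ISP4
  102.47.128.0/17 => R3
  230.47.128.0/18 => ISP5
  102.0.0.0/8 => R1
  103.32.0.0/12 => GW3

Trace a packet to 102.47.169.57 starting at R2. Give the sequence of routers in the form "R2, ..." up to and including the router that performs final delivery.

R2, R3, R1

At R2: longest match for 102.47.169.57 is 102.47.128.0/17 -> R3
At R3: longest match for 102.47.169.57 is 102.46.0.0/15 -> R1
At R1: longest match for 102.47.169.57 is 102.0.0.0/10 -> directly connected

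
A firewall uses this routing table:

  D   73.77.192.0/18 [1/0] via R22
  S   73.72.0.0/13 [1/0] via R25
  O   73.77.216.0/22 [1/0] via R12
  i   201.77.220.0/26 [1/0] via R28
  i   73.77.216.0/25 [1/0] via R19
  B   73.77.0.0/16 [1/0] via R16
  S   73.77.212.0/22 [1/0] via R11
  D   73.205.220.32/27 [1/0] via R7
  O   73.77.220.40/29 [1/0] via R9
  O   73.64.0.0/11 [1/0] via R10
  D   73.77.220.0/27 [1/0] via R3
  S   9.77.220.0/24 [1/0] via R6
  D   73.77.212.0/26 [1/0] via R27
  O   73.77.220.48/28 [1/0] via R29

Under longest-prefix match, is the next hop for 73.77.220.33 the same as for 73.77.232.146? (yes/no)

yes

73.77.220.33: longest match 73.77.192.0/18 -> R22
73.77.232.146: longest match 73.77.192.0/18 -> R22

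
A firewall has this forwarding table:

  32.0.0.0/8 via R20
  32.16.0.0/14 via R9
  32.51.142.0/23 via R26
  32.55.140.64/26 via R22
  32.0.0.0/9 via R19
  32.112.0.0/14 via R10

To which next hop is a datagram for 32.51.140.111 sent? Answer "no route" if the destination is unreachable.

R19

Routes whose prefix contains 32.51.140.111:
  32.0.0.0/8 (32.0.0.0 - 32.255.255.255) -> R20
  32.0.0.0/9 (32.0.0.0 - 32.127.255.255) -> R19
More-specific entries that do NOT match:
  32.55.140.64/26 (32.55.140.64 - 32.55.140.127) does not contain 32.51.140.111
  32.51.142.0/23 (32.51.142.0 - 32.51.143.255) does not contain 32.51.140.111
  32.16.0.0/14 (32.16.0.0 - 32.19.255.255) does not contain 32.51.140.111
  32.112.0.0/14 (32.112.0.0 - 32.115.255.255) does not contain 32.51.140.111
Longest matching prefix is /9 -> next hop R19.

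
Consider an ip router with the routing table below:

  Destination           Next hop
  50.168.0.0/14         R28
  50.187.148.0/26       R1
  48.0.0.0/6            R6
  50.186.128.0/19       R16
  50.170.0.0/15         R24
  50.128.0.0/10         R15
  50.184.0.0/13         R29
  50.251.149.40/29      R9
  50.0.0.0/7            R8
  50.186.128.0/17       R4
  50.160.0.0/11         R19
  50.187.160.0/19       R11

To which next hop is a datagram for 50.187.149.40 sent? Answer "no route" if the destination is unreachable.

Routes whose prefix contains 50.187.149.40:
  48.0.0.0/6 (48.0.0.0 - 51.255.255.255) -> R6
  50.0.0.0/7 (50.0.0.0 - 51.255.255.255) -> R8
  50.128.0.0/10 (50.128.0.0 - 50.191.255.255) -> R15
  50.160.0.0/11 (50.160.0.0 - 50.191.255.255) -> R19
  50.184.0.0/13 (50.184.0.0 - 50.191.255.255) -> R29
More-specific entries that do NOT match:
  50.251.149.40/29 (50.251.149.40 - 50.251.149.47) does not contain 50.187.149.40
  50.187.148.0/26 (50.187.148.0 - 50.187.148.63) does not contain 50.187.149.40
  50.186.128.0/19 (50.186.128.0 - 50.186.159.255) does not contain 50.187.149.40
  50.187.160.0/19 (50.187.160.0 - 50.187.191.255) does not contain 50.187.149.40
  50.186.128.0/17 (50.186.128.0 - 50.186.255.255) does not contain 50.187.149.40
  50.170.0.0/15 (50.170.0.0 - 50.171.255.255) does not contain 50.187.149.40
  50.168.0.0/14 (50.168.0.0 - 50.171.255.255) does not contain 50.187.149.40
Longest matching prefix is /13 -> next hop R29.

R29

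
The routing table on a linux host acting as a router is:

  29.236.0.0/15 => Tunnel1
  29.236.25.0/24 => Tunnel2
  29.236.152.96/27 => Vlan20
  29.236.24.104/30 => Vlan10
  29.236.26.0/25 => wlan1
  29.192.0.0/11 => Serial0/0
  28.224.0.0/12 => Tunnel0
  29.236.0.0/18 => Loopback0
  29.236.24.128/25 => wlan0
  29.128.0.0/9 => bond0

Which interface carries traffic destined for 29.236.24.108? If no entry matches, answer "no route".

Loopback0

Routes whose prefix contains 29.236.24.108:
  29.128.0.0/9 (29.128.0.0 - 29.255.255.255) -> bond0
  29.236.0.0/15 (29.236.0.0 - 29.237.255.255) -> Tunnel1
  29.236.0.0/18 (29.236.0.0 - 29.236.63.255) -> Loopback0
More-specific entries that do NOT match:
  29.236.24.104/30 (29.236.24.104 - 29.236.24.107) does not contain 29.236.24.108
  29.236.152.96/27 (29.236.152.96 - 29.236.152.127) does not contain 29.236.24.108
  29.236.26.0/25 (29.236.26.0 - 29.236.26.127) does not contain 29.236.24.108
  29.236.24.128/25 (29.236.24.128 - 29.236.24.255) does not contain 29.236.24.108
  29.236.25.0/24 (29.236.25.0 - 29.236.25.255) does not contain 29.236.24.108
Longest matching prefix is /18 -> interface Loopback0.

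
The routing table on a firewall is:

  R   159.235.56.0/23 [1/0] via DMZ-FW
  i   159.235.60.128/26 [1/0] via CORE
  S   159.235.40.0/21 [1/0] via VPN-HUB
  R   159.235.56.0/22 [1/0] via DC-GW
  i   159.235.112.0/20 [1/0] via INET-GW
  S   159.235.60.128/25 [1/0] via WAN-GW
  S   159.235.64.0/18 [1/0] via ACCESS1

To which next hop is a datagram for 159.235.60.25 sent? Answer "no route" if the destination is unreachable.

no route

No entry's prefix contains 159.235.60.25; there is no default route.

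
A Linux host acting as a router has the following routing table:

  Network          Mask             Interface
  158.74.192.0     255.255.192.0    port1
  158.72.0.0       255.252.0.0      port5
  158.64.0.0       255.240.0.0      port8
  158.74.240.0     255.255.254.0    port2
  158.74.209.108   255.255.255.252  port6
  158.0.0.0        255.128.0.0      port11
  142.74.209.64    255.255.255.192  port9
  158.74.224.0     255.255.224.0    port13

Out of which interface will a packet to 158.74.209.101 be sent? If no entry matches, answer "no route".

port1

Routes whose prefix contains 158.74.209.101:
  158.0.0.0/9 (158.0.0.0 - 158.127.255.255) -> port11
  158.64.0.0/12 (158.64.0.0 - 158.79.255.255) -> port8
  158.72.0.0/14 (158.72.0.0 - 158.75.255.255) -> port5
  158.74.192.0/18 (158.74.192.0 - 158.74.255.255) -> port1
More-specific entries that do NOT match:
  158.74.209.108/30 (158.74.209.108 - 158.74.209.111) does not contain 158.74.209.101
  142.74.209.64/26 (142.74.209.64 - 142.74.209.127) does not contain 158.74.209.101
  158.74.240.0/23 (158.74.240.0 - 158.74.241.255) does not contain 158.74.209.101
  158.74.224.0/19 (158.74.224.0 - 158.74.255.255) does not contain 158.74.209.101
Longest matching prefix is /18 -> interface port1.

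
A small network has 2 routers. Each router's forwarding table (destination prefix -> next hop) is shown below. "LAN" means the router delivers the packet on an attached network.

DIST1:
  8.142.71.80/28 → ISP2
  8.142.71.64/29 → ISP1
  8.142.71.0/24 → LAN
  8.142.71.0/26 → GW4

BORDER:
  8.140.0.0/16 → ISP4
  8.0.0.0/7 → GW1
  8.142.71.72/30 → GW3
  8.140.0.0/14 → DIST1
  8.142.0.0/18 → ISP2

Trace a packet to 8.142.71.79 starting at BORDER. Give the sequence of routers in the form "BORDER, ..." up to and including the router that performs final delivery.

BORDER, DIST1

At BORDER: longest match for 8.142.71.79 is 8.140.0.0/14 -> DIST1
At DIST1: longest match for 8.142.71.79 is 8.142.71.0/24 -> LAN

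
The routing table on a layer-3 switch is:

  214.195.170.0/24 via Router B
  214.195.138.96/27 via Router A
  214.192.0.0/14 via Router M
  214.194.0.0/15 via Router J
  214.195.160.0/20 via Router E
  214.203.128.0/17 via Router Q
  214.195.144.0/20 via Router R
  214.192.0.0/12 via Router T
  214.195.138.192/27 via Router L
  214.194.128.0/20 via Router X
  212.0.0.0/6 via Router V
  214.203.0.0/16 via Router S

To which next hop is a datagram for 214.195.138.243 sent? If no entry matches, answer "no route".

Routes whose prefix contains 214.195.138.243:
  212.0.0.0/6 (212.0.0.0 - 215.255.255.255) -> Router V
  214.192.0.0/12 (214.192.0.0 - 214.207.255.255) -> Router T
  214.192.0.0/14 (214.192.0.0 - 214.195.255.255) -> Router M
  214.194.0.0/15 (214.194.0.0 - 214.195.255.255) -> Router J
More-specific entries that do NOT match:
  214.195.138.96/27 (214.195.138.96 - 214.195.138.127) does not contain 214.195.138.243
  214.195.138.192/27 (214.195.138.192 - 214.195.138.223) does not contain 214.195.138.243
  214.195.170.0/24 (214.195.170.0 - 214.195.170.255) does not contain 214.195.138.243
  214.195.160.0/20 (214.195.160.0 - 214.195.175.255) does not contain 214.195.138.243
  214.195.144.0/20 (214.195.144.0 - 214.195.159.255) does not contain 214.195.138.243
  214.194.128.0/20 (214.194.128.0 - 214.194.143.255) does not contain 214.195.138.243
  214.203.128.0/17 (214.203.128.0 - 214.203.255.255) does not contain 214.195.138.243
  214.203.0.0/16 (214.203.0.0 - 214.203.255.255) does not contain 214.195.138.243
Longest matching prefix is /15 -> next hop Router J.

Router J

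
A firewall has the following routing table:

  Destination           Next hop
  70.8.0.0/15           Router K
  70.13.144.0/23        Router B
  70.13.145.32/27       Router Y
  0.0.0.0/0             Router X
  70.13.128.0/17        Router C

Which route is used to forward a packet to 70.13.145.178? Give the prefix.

70.13.144.0/23

Entries matching 70.13.145.178:
  0.0.0.0/0 (default, matches everything)
  70.13.128.0/17 (70.13.128.0 - 70.13.255.255)
  70.13.144.0/23 (70.13.144.0 - 70.13.145.255)
Most specific is 70.13.144.0/23.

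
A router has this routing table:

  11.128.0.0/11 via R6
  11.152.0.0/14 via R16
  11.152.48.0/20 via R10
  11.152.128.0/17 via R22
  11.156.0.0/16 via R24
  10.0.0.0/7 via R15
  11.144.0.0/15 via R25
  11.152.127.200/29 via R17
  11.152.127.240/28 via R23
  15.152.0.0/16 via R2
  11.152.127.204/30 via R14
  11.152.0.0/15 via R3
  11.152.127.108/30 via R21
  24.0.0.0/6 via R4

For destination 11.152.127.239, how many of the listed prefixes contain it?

Prefixes containing 11.152.127.239:
  10.0.0.0/7 (10.0.0.0 - 11.255.255.255)
  11.128.0.0/11 (11.128.0.0 - 11.159.255.255)
  11.152.0.0/14 (11.152.0.0 - 11.155.255.255)
  11.152.0.0/15 (11.152.0.0 - 11.153.255.255)
Total matching entries: 4.

4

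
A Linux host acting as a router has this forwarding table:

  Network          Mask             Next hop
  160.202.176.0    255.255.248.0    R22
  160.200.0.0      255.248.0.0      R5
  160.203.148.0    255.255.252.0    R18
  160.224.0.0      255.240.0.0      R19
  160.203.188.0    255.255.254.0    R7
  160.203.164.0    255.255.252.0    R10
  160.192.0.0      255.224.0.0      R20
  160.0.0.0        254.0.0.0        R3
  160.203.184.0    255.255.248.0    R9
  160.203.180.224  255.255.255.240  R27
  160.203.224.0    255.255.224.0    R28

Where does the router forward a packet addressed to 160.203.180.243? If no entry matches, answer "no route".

Routes whose prefix contains 160.203.180.243:
  160.0.0.0/7 (160.0.0.0 - 161.255.255.255) -> R3
  160.192.0.0/11 (160.192.0.0 - 160.223.255.255) -> R20
  160.200.0.0/13 (160.200.0.0 - 160.207.255.255) -> R5
More-specific entries that do NOT match:
  160.203.180.224/28 (160.203.180.224 - 160.203.180.239) does not contain 160.203.180.243
  160.203.188.0/23 (160.203.188.0 - 160.203.189.255) does not contain 160.203.180.243
  160.203.148.0/22 (160.203.148.0 - 160.203.151.255) does not contain 160.203.180.243
  160.203.164.0/22 (160.203.164.0 - 160.203.167.255) does not contain 160.203.180.243
  160.202.176.0/21 (160.202.176.0 - 160.202.183.255) does not contain 160.203.180.243
  160.203.184.0/21 (160.203.184.0 - 160.203.191.255) does not contain 160.203.180.243
  160.203.224.0/19 (160.203.224.0 - 160.203.255.255) does not contain 160.203.180.243
Longest matching prefix is /13 -> next hop R5.

R5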